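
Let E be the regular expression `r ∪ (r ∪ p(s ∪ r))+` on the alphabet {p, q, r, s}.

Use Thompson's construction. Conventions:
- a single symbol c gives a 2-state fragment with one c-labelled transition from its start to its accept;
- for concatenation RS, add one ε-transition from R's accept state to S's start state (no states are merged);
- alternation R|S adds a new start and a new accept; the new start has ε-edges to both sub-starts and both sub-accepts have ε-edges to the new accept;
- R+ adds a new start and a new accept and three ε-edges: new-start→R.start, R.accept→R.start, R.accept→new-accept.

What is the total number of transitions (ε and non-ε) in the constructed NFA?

By structural recursion:
Each of the 5 symbol leaves contributes 1 transition (1 symbol, 0 ε).
  s ∪ r — 6 transitions (2 symbol, 4 ε)
  p(s ∪ r) — 8 transitions (3 symbol, 5 ε)
  r ∪ p(s ∪ r) — 13 transitions (4 symbol, 9 ε)
  (r ∪ p(s ∪ r))+ — 16 transitions (4 symbol, 12 ε)
  r ∪ (r ∪ p(s ∪ r))+ — 21 transitions (5 symbol, 16 ε)

21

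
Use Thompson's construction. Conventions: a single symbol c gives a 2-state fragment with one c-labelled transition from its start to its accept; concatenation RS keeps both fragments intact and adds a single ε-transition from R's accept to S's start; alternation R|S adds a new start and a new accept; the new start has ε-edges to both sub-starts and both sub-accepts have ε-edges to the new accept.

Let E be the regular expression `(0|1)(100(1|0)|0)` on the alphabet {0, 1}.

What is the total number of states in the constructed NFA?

22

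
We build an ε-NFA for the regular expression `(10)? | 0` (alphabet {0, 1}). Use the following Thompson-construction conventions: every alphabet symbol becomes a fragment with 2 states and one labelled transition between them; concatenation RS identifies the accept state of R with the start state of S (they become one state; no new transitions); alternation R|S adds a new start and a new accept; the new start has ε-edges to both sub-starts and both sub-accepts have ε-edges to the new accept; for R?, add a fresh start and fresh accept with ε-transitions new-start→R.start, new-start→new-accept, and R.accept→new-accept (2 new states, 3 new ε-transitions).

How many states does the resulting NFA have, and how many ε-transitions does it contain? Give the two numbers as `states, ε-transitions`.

9, 7

Recursing over subexpressions:
Each of the 3 symbol leaves contributes 2 states and 0 ε-transitions.
  10 → 3 states, 0 ε-transitions
  (10)? → 5 states, 3 ε-transitions
  (10)? | 0 → 9 states, 7 ε-transitions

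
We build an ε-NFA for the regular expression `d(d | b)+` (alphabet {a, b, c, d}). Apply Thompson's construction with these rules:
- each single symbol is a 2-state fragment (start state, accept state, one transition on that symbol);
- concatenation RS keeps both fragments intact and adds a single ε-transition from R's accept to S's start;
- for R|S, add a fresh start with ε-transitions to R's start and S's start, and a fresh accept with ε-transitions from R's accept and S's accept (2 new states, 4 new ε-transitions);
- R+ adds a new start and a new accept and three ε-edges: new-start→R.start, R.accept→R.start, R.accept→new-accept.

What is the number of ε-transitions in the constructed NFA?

Recursing over subexpressions:
Each of the 3 symbol leaves contributes 0 ε-transitions.
  d | b : 4 ε-transitions
  (d | b)+ : 7 ε-transitions
  d(d | b)+ : 8 ε-transitions

8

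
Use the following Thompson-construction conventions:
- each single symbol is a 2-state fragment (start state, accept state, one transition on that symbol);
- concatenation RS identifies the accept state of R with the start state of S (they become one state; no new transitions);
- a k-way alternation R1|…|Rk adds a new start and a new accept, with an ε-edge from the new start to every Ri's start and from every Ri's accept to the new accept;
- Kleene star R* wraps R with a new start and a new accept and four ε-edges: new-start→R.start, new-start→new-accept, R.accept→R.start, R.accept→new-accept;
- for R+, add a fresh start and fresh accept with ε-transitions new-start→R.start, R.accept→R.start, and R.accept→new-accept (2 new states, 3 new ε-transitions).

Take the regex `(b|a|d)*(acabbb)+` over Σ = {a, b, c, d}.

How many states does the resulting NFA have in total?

Per subexpression:
Each of the 9 symbol leaves contributes a 2-state fragment.
  b|a|d — 8 states
  (b|a|d)* — 10 states
  acabbb — 7 states
  (acabbb)+ — 9 states
  (b|a|d)*(acabbb)+ — 18 states

18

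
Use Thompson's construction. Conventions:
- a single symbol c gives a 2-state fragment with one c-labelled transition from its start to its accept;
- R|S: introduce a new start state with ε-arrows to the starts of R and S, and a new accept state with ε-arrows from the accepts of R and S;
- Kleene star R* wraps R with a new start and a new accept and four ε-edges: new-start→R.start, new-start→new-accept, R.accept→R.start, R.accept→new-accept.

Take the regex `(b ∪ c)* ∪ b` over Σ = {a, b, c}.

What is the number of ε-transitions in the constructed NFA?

Bottom-up over the parse tree:
Each of the 3 symbol leaves contributes 0 ε-transitions.
  b ∪ c = 4 ε-transitions
  (b ∪ c)* = 8 ε-transitions
  (b ∪ c)* ∪ b = 12 ε-transitions

12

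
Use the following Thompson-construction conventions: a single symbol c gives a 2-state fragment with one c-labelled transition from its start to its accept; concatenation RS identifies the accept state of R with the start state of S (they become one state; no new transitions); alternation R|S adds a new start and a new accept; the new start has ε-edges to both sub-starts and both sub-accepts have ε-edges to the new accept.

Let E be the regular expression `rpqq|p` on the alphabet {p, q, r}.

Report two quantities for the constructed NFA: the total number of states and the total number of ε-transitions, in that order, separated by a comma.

9, 4

By structural recursion:
Each of the 5 symbol leaves contributes 2 states and 0 ε-transitions.
  rpqq = 5 states, 0 ε-transitions
  rpqq|p = 9 states, 4 ε-transitions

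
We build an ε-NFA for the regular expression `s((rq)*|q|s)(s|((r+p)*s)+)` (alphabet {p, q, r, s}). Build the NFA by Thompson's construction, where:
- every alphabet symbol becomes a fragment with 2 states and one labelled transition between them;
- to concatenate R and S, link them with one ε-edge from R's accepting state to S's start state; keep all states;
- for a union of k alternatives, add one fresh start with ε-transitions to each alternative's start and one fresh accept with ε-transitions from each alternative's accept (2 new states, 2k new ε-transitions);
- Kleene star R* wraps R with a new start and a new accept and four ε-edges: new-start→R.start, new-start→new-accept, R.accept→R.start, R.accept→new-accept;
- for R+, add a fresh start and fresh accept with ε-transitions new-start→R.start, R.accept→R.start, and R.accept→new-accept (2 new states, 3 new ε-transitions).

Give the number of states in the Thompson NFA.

Building bottom-up:
Each of the 9 symbol leaves contributes a 2-state fragment.
  rq → 4 states
  (rq)* → 6 states
  (rq)*|q|s → 12 states
  r+ → 4 states
  r+p → 6 states
  (r+p)* → 8 states
  (r+p)*s → 10 states
  ((r+p)*s)+ → 12 states
  s|((r+p)*s)+ → 16 states
  s((rq)*|q|s)(s|((r+p)*s)+) → 30 states

30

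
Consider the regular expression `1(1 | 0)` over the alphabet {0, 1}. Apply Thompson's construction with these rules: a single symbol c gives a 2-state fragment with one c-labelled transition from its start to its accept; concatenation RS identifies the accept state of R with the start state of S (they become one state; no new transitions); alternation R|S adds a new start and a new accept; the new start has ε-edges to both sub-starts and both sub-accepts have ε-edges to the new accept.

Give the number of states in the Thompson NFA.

Building bottom-up:
Each of the 3 symbol leaves contributes a 2-state fragment.
  1 | 0 — 6 states
  1(1 | 0) — 7 states

7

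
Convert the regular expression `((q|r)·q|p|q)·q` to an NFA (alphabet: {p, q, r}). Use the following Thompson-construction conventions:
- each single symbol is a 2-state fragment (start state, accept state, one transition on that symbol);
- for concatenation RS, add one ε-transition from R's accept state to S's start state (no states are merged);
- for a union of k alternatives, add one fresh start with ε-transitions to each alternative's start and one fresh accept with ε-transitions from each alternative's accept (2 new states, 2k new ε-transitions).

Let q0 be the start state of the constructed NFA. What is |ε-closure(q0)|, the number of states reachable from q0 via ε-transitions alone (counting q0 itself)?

Work bottom-up. For each fragment F, track |ε-closure(F.start)| and whether F's accept lies in that closure (i.e. whether F accepts ε). A single-symbol fragment has closure size 1 and does not accept ε.
  q|r → C = 1 + 1 + 1 = 3 (the new accept is not ε-reachable since no branch accepts ε)
  (q|r)·q → same as the first factor's closure: C = 3
  (q|r)·q|p|q → C = 1 + 3 + 1 + 1 = 6 (the new accept is not ε-reachable since no branch accepts ε)
  ((q|r)·q|p|q)·q → same as the first factor's closure: C = 6

6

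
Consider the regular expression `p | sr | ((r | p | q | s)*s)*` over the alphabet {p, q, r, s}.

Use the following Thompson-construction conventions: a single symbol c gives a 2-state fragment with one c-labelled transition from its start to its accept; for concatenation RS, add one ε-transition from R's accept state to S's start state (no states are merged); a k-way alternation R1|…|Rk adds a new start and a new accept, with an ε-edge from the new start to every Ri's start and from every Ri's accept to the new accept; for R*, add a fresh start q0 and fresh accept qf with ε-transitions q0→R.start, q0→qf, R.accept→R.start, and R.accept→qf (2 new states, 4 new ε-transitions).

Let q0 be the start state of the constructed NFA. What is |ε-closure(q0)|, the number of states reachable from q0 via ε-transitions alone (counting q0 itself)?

Compute the ε-closure size of each fragment's start state recursively; a symbol fragment's start has no outgoing ε-edge, so its closure is just itself (size 1).
  sr : |ε-closure| equals the left operand's closure size = 1 (its accept is not ε-reachable, so the closure stops there)
  r | p | q | s : |ε-closure| = 1 + 1 + 1 + 1 + 1 = 5 (the new accept is not ε-reachable since no branch accepts ε)
  (r | p | q | s)* : |ε-closure| = 1 (new start) + 5 (body) + 1 (new accept) = 7
  (r | p | q | s)*s : the left operand accepts ε, so the closure extends into the next operand (via the concat ε-link); |ε-closure| = 7 + 1 = 8
  ((r | p | q | s)*s)* : the star's fresh start ε-reaches both the body's start and the fresh accept: |ε-closure| = 2 + 8 = 10
  p | sr | ((r | p | q | s)*s)* : new start ε-reaches every alternative's start; at least one alternative accepts ε, so the union's new accept is reached too: |ε-closure| = 1 + 1 + 1 + 10 + 1 = 14

14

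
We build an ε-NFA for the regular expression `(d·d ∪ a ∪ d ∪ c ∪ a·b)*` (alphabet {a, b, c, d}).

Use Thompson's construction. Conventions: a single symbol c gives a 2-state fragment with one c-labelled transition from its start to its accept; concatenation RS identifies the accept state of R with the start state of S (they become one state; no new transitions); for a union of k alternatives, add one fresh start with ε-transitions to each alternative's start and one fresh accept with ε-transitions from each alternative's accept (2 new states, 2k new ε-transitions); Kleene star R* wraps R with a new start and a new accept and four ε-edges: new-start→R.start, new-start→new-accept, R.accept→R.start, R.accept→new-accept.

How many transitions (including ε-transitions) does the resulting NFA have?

21

Building bottom-up:
Each of the 7 symbol leaves contributes 1 transition (1 symbol, 0 ε).
  d·d = 2 transitions (2 symbol, 0 ε)
  a·b = 2 transitions (2 symbol, 0 ε)
  d·d ∪ a ∪ d ∪ c ∪ a·b = 17 transitions (7 symbol, 10 ε)
  (d·d ∪ a ∪ d ∪ c ∪ a·b)* = 21 transitions (7 symbol, 14 ε)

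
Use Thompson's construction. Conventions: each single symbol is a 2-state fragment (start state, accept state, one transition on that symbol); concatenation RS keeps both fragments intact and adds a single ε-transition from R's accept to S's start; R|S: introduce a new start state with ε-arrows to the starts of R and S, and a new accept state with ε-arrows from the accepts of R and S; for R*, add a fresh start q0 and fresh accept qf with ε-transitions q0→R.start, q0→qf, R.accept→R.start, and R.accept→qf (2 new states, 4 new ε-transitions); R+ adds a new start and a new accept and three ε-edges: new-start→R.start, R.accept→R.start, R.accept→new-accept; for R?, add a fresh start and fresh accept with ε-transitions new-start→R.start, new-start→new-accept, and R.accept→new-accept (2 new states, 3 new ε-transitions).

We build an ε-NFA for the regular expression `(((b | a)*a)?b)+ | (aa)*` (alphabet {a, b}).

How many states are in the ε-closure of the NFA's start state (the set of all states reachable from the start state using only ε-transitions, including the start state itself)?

15

Work bottom-up. For each fragment F, track |ε-closure(F.start)| and whether F's accept lies in that closure (i.e. whether F accepts ε). A single-symbol fragment has closure size 1 and does not accept ε.
  b | a → |ε-closure| = 1 + 1 + 1 = 3 (the new accept is not ε-reachable since no branch accepts ε)
  (b | a)* → |ε-closure| = 1 (new start) + 3 (body) + 1 (new accept) = 5
  (b | a)*a → the left operand accepts ε, so the closure extends into the next operand (via the concat ε-link); |ε-closure| = 5 + 1 = 6
  ((b | a)*a)? → new start has ε-edges to the inner start and to the new accept, so |ε-closure| = 2 + 6 = 8
  ((b | a)*a)?b → the left operand accepts ε, so the closure extends into the next operand (via the concat ε-link); |ε-closure| = 8 + 1 = 9
  (((b | a)*a)?b)+ → new start ε-reaches only the body's start; the new accept needs a symbol first: |ε-closure| = 1 + 9 = 10
  aa → |ε-closure| equals the left operand's closure size = 1 (its accept is not ε-reachable, so the closure stops there)
  (aa)* → |ε-closure| = 1 (new start) + 1 (body) + 1 (new accept) = 3
  (((b | a)*a)?b)+ | (aa)* → |ε-closure| = 1 (new start) + (10 + 3) + 1 (new accept, since some branch ε-reaches its own accept) = 15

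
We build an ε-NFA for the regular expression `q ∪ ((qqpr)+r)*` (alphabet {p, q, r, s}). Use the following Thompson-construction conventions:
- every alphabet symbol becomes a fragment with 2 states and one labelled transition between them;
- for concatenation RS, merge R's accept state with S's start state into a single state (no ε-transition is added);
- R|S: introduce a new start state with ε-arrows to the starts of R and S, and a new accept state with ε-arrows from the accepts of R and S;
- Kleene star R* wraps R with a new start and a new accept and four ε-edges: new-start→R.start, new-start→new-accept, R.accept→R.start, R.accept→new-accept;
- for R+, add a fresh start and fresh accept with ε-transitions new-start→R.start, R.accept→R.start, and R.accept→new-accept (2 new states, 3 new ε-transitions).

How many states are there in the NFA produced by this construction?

Recursing over subexpressions:
Each of the 6 symbol leaves contributes a 2-state fragment.
  qqpr → 5 states
  (qqpr)+ → 7 states
  (qqpr)+r → 8 states
  ((qqpr)+r)* → 10 states
  q ∪ ((qqpr)+r)* → 14 states

14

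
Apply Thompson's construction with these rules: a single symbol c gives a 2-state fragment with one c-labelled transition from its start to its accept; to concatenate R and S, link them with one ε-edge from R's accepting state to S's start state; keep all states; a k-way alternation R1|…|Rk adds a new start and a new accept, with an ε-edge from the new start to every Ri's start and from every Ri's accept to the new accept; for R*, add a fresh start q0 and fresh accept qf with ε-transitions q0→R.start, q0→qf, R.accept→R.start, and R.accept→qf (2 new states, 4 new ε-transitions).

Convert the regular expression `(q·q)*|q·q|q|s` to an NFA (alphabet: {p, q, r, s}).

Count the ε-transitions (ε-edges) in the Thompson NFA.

Building bottom-up:
Each of the 6 symbol leaves contributes 0 ε-transitions.
  q·q = 1 ε-transition
  (q·q)* = 5 ε-transitions
  q·q = 1 ε-transition
  (q·q)*|q·q|q|s = 14 ε-transitions

14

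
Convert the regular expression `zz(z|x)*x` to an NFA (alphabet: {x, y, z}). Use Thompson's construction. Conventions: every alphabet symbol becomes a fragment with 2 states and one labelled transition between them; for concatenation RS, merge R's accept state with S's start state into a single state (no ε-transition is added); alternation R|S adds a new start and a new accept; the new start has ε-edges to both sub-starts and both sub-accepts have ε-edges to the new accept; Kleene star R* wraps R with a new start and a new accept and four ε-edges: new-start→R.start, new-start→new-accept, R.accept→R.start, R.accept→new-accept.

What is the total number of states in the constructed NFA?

Per subexpression:
Each of the 5 symbol leaves contributes a 2-state fragment.
  z|x → 6 states
  (z|x)* → 8 states
  zz(z|x)*x → 11 states

11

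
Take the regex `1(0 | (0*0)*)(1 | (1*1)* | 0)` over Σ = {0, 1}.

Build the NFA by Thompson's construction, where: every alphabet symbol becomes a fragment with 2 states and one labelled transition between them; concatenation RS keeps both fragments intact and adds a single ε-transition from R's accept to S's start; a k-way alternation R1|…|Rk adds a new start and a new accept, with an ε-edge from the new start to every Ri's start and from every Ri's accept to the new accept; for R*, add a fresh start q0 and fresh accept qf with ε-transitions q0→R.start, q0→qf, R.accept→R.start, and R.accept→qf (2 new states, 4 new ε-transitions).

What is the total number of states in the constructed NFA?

Recursing over subexpressions:
Each of the 8 symbol leaves contributes a 2-state fragment.
  0* — 4 states
  0*0 — 6 states
  (0*0)* — 8 states
  0 | (0*0)* — 12 states
  1* — 4 states
  1*1 — 6 states
  (1*1)* — 8 states
  1 | (1*1)* | 0 — 14 states
  1(0 | (0*0)*)(1 | (1*1)* | 0) — 28 states

28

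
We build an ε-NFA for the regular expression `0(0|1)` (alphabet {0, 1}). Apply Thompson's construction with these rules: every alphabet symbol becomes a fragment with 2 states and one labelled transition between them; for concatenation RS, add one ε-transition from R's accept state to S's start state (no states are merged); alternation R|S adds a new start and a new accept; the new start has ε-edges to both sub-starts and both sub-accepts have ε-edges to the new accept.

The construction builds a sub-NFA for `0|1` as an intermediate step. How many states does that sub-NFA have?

6

Fragment for `0|1`:
Each of the 2 symbol leaves contributes a 2-state fragment.
  0|1 = 6 states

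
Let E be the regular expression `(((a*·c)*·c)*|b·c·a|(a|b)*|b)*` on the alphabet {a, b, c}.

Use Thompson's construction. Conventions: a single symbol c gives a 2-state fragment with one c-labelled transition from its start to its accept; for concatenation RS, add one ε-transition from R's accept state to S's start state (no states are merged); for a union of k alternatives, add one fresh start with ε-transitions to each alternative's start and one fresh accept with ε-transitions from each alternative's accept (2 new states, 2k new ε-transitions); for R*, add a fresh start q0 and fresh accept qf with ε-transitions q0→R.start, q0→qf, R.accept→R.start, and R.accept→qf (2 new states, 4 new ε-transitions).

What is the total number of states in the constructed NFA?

32

By structural recursion:
Each of the 9 symbol leaves contributes a 2-state fragment.
  a* — 4 states
  a*·c — 6 states
  (a*·c)* — 8 states
  (a*·c)*·c — 10 states
  ((a*·c)*·c)* — 12 states
  b·c·a — 6 states
  a|b — 6 states
  (a|b)* — 8 states
  ((a*·c)*·c)*|b·c·a|(a|b)*|b — 30 states
  (((a*·c)*·c)*|b·c·a|(a|b)*|b)* — 32 states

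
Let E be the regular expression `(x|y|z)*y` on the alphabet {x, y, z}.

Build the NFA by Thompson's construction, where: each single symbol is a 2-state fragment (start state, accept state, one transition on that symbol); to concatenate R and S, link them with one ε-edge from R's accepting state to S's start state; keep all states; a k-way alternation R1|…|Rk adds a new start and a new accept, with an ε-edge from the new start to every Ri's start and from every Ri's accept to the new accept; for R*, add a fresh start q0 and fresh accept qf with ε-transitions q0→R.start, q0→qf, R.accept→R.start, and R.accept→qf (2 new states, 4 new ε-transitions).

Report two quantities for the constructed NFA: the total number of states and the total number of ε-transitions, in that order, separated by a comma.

12, 11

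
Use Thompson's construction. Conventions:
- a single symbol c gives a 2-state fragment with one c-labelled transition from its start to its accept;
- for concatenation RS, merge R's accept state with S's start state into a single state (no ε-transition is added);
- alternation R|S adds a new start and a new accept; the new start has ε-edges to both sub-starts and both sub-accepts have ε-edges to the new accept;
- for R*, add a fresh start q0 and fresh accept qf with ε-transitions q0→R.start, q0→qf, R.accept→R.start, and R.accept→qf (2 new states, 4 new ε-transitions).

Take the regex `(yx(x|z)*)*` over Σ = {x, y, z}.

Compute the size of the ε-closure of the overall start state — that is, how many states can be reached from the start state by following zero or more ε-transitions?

3

Let C(F) = |ε-closure(F.start)| within fragment F, and note whether F accepts ε. Symbol fragments have C = 1 and do not accept ε. Then:
  x|z → C = 1 + 1 + 1 = 3 (the new accept is not ε-reachable since no branch accepts ε)
  (x|z)* → C = 1 (new start) + 3 (body) + 1 (new accept) = 5
  yx(x|z)* → C equals the left operand's closure size = 1 (its accept is not ε-reachable, so the closure stops there)
  (yx(x|z)*)* → the star's fresh start ε-reaches both the body's start and the fresh accept: C = 2 + 1 = 3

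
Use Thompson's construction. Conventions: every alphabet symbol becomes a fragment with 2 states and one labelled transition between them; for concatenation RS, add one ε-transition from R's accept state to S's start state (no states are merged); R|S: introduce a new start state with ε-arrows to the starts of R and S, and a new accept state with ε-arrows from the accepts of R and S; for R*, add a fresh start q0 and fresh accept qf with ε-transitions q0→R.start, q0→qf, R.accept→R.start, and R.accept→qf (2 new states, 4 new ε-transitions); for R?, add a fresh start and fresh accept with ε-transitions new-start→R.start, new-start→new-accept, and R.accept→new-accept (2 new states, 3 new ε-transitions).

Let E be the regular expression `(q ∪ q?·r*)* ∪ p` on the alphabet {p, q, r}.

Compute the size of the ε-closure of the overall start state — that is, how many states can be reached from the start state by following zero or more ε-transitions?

Let C(F) = |ε-closure(F.start)| within fragment F, and note whether F accepts ε. Symbol fragments have C = 1 and do not accept ε. Then:
  q? — new start has ε-edges to the inner start and to the new accept, so C = 2 + 1 = 3
  r* — C = 1 (new start) + 1 (body) + 1 (new accept) = 3
  q?·r* — C = 3 + 3 = 6 (closure spills across the concat boundary because the left factor accepts ε)
  q ∪ q?·r* — new start ε-reaches every alternative's start; at least one alternative accepts ε, so the union's new accept is reached too: C = 1 + 1 + 6 + 1 = 9
  (q ∪ q?·r*)* — C = 1 (new start) + 9 (body) + 1 (new accept) = 11
  (q ∪ q?·r*)* ∪ p — C = 1 (new start) + (11 + 1) + 1 (new accept, since some branch ε-reaches its own accept) = 14

14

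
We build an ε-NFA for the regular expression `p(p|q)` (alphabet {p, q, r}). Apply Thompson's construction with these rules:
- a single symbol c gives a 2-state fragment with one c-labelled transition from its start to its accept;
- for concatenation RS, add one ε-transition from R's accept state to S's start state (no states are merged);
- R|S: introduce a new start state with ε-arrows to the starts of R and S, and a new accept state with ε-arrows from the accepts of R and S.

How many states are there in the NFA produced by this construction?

Per subexpression:
Each of the 3 symbol leaves contributes a 2-state fragment.
  p|q → 6 states
  p(p|q) → 8 states

8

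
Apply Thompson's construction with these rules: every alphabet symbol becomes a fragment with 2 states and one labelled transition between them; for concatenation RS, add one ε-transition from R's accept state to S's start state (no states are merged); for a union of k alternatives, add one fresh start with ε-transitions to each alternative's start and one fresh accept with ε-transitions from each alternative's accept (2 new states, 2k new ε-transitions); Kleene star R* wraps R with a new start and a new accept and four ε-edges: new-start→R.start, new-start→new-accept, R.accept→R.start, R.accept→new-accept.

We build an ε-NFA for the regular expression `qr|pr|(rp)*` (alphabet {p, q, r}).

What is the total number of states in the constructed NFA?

Recursing over subexpressions:
Each of the 6 symbol leaves contributes a 2-state fragment.
  qr — 4 states
  pr — 4 states
  rp — 4 states
  (rp)* — 6 states
  qr|pr|(rp)* — 16 states

16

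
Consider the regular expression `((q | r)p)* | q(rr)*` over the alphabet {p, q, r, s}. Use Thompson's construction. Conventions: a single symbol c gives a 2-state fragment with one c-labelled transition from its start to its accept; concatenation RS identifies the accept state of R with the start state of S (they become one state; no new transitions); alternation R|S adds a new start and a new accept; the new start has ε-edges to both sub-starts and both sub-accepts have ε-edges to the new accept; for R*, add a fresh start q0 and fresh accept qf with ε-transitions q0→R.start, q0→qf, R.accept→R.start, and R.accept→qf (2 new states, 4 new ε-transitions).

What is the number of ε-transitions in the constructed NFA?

16

Building bottom-up:
Each of the 6 symbol leaves contributes 0 ε-transitions.
  q | r — 4 ε-transitions
  (q | r)p — 4 ε-transitions
  ((q | r)p)* — 8 ε-transitions
  rr — 0 ε-transitions
  (rr)* — 4 ε-transitions
  q(rr)* — 4 ε-transitions
  ((q | r)p)* | q(rr)* — 16 ε-transitions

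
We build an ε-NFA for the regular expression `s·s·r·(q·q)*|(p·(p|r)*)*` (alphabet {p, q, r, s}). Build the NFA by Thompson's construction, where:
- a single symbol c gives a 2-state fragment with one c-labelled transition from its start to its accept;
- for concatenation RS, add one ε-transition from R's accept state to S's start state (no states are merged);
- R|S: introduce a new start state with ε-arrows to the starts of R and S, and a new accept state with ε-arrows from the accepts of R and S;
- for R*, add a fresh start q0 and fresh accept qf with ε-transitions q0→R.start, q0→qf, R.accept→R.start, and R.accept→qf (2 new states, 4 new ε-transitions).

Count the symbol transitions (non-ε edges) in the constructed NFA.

Bottom-up over the parse tree:
Each of the 8 symbol leaves contributes exactly 1 symbol transition.
  q·q = 2 symbol transitions
  (q·q)* = 2 symbol transitions
  s·s·r·(q·q)* = 5 symbol transitions
  p|r = 2 symbol transitions
  (p|r)* = 2 symbol transitions
  p·(p|r)* = 3 symbol transitions
  (p·(p|r)*)* = 3 symbol transitions
  s·s·r·(q·q)*|(p·(p|r)*)* = 8 symbol transitions

8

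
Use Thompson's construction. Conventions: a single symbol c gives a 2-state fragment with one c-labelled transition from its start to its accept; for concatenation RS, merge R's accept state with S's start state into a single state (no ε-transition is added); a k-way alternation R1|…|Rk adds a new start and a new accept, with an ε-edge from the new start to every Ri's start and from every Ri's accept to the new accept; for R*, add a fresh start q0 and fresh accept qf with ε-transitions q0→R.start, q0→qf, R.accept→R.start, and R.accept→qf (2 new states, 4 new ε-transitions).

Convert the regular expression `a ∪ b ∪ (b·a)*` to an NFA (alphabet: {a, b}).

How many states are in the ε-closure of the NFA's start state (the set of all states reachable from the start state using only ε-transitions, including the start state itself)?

7

Let C(F) = |ε-closure(F.start)| within fragment F, and note whether F accepts ε. Symbol fragments have C = 1 and do not accept ε. Then:
  b·a — same as the first factor's closure: |ε-closure| = 1
  (b·a)* — the star's fresh start ε-reaches both the body's start and the fresh accept: |ε-closure| = 2 + 1 = 3
  a ∪ b ∪ (b·a)* — new start ε-reaches every alternative's start; at least one alternative accepts ε, so the union's new accept is reached too: |ε-closure| = 1 + 1 + 1 + 3 + 1 = 7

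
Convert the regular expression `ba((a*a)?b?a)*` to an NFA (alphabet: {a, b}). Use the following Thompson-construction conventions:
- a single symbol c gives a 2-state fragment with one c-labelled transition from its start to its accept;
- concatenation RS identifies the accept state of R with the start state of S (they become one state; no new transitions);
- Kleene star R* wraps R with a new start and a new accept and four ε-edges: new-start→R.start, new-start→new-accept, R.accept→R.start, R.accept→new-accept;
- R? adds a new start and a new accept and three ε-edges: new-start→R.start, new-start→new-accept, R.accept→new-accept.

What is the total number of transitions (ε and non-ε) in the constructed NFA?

20

Recursing over subexpressions:
Each of the 6 symbol leaves contributes 1 transition (1 symbol, 0 ε).
  a* → 5 transitions (1 symbol, 4 ε)
  a*a → 6 transitions (2 symbol, 4 ε)
  (a*a)? → 9 transitions (2 symbol, 7 ε)
  b? → 4 transitions (1 symbol, 3 ε)
  (a*a)?b?a → 14 transitions (4 symbol, 10 ε)
  ((a*a)?b?a)* → 18 transitions (4 symbol, 14 ε)
  ba((a*a)?b?a)* → 20 transitions (6 symbol, 14 ε)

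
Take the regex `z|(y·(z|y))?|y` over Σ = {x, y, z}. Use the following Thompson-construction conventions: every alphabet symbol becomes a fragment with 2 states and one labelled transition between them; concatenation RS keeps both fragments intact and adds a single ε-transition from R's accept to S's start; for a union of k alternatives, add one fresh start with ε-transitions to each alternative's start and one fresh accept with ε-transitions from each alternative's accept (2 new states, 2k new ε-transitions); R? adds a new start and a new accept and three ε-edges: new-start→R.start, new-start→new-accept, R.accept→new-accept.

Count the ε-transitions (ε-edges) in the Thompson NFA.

14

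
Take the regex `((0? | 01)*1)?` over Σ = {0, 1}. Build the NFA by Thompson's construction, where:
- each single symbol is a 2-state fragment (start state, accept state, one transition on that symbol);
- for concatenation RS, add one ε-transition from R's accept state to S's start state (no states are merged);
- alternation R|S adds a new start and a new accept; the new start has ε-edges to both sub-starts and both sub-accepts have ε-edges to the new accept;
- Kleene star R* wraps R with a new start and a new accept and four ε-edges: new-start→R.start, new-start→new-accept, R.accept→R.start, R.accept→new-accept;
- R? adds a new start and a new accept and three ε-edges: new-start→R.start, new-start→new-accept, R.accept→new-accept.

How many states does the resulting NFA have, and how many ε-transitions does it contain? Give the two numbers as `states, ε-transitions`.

16, 16

Bottom-up over the parse tree:
Each of the 4 symbol leaves contributes 2 states and 0 ε-transitions.
  0? = 4 states, 3 ε-transitions
  01 = 4 states, 1 ε-transition
  0? | 01 = 10 states, 8 ε-transitions
  (0? | 01)* = 12 states, 12 ε-transitions
  (0? | 01)*1 = 14 states, 13 ε-transitions
  ((0? | 01)*1)? = 16 states, 16 ε-transitions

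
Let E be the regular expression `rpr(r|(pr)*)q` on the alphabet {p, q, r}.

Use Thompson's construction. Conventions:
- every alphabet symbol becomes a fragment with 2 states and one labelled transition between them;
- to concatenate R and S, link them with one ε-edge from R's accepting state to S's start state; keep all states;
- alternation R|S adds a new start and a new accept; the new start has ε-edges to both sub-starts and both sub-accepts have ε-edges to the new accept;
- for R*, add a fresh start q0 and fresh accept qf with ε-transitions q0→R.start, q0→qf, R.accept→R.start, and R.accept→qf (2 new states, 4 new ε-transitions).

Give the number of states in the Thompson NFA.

Bottom-up over the parse tree:
Each of the 7 symbol leaves contributes a 2-state fragment.
  pr : 4 states
  (pr)* : 6 states
  r|(pr)* : 10 states
  rpr(r|(pr)*)q : 18 states

18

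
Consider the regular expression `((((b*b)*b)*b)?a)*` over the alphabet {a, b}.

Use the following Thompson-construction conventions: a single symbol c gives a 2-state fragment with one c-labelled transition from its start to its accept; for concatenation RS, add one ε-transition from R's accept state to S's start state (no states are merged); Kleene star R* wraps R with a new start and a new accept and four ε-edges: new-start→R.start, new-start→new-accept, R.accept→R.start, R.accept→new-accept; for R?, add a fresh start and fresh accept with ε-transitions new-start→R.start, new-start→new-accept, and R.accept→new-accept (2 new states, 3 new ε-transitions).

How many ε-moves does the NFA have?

Recursing over subexpressions:
Each of the 5 symbol leaves contributes 0 ε-transitions.
  b* — 4 ε-transitions
  b*b — 5 ε-transitions
  (b*b)* — 9 ε-transitions
  (b*b)*b — 10 ε-transitions
  ((b*b)*b)* — 14 ε-transitions
  ((b*b)*b)*b — 15 ε-transitions
  (((b*b)*b)*b)? — 18 ε-transitions
  (((b*b)*b)*b)?a — 19 ε-transitions
  ((((b*b)*b)*b)?a)* — 23 ε-transitions

23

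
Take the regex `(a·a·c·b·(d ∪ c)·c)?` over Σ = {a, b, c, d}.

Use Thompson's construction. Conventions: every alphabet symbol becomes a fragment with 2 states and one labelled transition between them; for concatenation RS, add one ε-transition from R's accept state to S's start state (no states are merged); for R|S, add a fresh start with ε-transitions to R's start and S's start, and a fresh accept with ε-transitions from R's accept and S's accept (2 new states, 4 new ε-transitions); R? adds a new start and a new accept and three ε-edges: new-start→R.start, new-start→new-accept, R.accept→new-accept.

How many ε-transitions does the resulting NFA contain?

12

Building bottom-up:
Each of the 7 symbol leaves contributes 0 ε-transitions.
  d ∪ c → 4 ε-transitions
  a·a·c·b·(d ∪ c)·c → 9 ε-transitions
  (a·a·c·b·(d ∪ c)·c)? → 12 ε-transitions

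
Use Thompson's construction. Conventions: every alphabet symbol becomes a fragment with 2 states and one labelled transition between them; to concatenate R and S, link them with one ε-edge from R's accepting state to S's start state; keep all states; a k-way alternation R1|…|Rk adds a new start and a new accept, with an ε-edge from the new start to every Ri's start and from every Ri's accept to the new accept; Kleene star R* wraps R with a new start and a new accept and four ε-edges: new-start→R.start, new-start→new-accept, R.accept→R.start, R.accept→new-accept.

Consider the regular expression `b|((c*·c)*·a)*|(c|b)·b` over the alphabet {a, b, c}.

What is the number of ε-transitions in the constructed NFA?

25

Building bottom-up:
Each of the 7 symbol leaves contributes 0 ε-transitions.
  c* → 4 ε-transitions
  c*·c → 5 ε-transitions
  (c*·c)* → 9 ε-transitions
  (c*·c)*·a → 10 ε-transitions
  ((c*·c)*·a)* → 14 ε-transitions
  c|b → 4 ε-transitions
  (c|b)·b → 5 ε-transitions
  b|((c*·c)*·a)*|(c|b)·b → 25 ε-transitions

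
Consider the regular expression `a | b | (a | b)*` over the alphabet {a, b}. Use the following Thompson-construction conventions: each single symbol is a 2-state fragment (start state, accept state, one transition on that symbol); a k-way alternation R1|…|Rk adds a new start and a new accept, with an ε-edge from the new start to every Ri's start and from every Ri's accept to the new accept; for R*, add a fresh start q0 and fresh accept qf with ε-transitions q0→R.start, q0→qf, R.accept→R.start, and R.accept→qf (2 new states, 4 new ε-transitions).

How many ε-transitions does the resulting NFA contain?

Recursing over subexpressions:
Each of the 4 symbol leaves contributes 0 ε-transitions.
  a | b → 4 ε-transitions
  (a | b)* → 8 ε-transitions
  a | b | (a | b)* → 14 ε-transitions

14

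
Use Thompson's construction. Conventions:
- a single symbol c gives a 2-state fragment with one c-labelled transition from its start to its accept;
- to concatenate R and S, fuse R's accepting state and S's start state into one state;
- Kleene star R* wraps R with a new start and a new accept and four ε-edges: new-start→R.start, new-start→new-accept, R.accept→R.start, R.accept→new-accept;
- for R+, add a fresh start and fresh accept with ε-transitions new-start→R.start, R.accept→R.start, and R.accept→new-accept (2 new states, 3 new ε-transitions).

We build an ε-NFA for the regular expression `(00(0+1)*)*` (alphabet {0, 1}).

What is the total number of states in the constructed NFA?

11

Bottom-up over the parse tree:
Each of the 4 symbol leaves contributes a 2-state fragment.
  0+ : 4 states
  0+1 : 5 states
  (0+1)* : 7 states
  00(0+1)* : 9 states
  (00(0+1)*)* : 11 states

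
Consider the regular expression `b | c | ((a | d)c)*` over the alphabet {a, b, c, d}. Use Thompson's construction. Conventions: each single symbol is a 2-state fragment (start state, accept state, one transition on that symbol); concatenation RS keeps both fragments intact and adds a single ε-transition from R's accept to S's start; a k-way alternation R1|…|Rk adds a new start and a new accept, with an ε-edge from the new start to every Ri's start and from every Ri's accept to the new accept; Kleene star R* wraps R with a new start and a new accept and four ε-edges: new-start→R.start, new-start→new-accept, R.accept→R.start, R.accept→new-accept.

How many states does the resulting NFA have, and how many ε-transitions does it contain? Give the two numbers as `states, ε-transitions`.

16, 15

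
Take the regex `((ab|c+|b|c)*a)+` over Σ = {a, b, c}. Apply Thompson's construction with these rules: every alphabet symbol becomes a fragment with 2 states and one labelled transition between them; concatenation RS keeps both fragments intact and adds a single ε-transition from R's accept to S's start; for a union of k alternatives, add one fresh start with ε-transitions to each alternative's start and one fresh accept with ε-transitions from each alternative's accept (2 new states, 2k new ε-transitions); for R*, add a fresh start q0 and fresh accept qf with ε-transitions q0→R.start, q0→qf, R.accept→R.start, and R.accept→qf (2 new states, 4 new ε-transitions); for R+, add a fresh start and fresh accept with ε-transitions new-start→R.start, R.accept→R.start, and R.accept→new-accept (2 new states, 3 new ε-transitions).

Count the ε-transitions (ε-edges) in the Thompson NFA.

20

Bottom-up over the parse tree:
Each of the 6 symbol leaves contributes 0 ε-transitions.
  ab = 1 ε-transition
  c+ = 3 ε-transitions
  ab|c+|b|c = 12 ε-transitions
  (ab|c+|b|c)* = 16 ε-transitions
  (ab|c+|b|c)*a = 17 ε-transitions
  ((ab|c+|b|c)*a)+ = 20 ε-transitions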